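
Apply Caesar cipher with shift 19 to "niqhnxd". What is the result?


Caesar cipher: shift "niqhnxd" by 19
  'n' (pos 13) + 19 = pos 6 = 'g'
  'i' (pos 8) + 19 = pos 1 = 'b'
  'q' (pos 16) + 19 = pos 9 = 'j'
  'h' (pos 7) + 19 = pos 0 = 'a'
  'n' (pos 13) + 19 = pos 6 = 'g'
  'x' (pos 23) + 19 = pos 16 = 'q'
  'd' (pos 3) + 19 = pos 22 = 'w'
Result: gbjagqw

gbjagqw


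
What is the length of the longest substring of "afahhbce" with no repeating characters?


Input: "afahhbce"
Sliding window (track last position of each char):
  Position 0 ('a'): window [0,0] length 1 -- new best
  Position 1 ('f'): window [0,1] length 2 -- new best
  Position 2 ('a'): repeat (last at 0), move window start to 1
  Position 2 ('a'): window [1,2] length 2
  Position 3 ('h'): window [1,3] length 3 -- new best
  Position 4 ('h'): repeat (last at 3), move window start to 4
  Position 4 ('h'): window [4,4] length 1
  Position 5 ('b'): window [4,5] length 2
  Position 6 ('c'): window [4,6] length 3
  Position 7 ('e'): window [4,7] length 4 -- new best
Longest substring with no repeats: "hbce" with length 4

4


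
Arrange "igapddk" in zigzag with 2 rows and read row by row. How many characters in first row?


Zigzag "igapddk" into 2 rows:
Placing characters:
  'i' => row 0
  'g' => row 1
  'a' => row 0
  'p' => row 1
  'd' => row 0
  'd' => row 1
  'k' => row 0
Rows:
  Row 0: "iadk"
  Row 1: "gpd"
First row length: 4

4


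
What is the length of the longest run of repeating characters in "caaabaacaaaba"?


Input: "caaabaacaaaba"
Scanning for longest run:
  Position 1 ('a'): new char, reset run to 1
  Position 2 ('a'): continues run of 'a', length=2
  Position 3 ('a'): continues run of 'a', length=3
  Position 4 ('b'): new char, reset run to 1
  Position 5 ('a'): new char, reset run to 1
  Position 6 ('a'): continues run of 'a', length=2
  Position 7 ('c'): new char, reset run to 1
  Position 8 ('a'): new char, reset run to 1
  Position 9 ('a'): continues run of 'a', length=2
  Position 10 ('a'): continues run of 'a', length=3
  Position 11 ('b'): new char, reset run to 1
  Position 12 ('a'): new char, reset run to 1
Longest run: 'a' with length 3

3


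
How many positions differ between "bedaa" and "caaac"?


Comparing "bedaa" and "caaac" position by position:
  Position 0: 'b' vs 'c' => DIFFER
  Position 1: 'e' vs 'a' => DIFFER
  Position 2: 'd' vs 'a' => DIFFER
  Position 3: 'a' vs 'a' => same
  Position 4: 'a' vs 'c' => DIFFER
Positions that differ: 4

4


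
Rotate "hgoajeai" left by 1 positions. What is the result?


Input: "hgoajeai", rotate left by 1
First 1 characters: "h"
Remaining characters: "goajeai"
Concatenate remaining + first: "goajeai" + "h" = "goajeaih"

goajeaih


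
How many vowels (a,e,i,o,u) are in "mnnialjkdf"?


Input: mnnialjkdf
Checking each character:
  'm' at position 0: consonant
  'n' at position 1: consonant
  'n' at position 2: consonant
  'i' at position 3: vowel (running total: 1)
  'a' at position 4: vowel (running total: 2)
  'l' at position 5: consonant
  'j' at position 6: consonant
  'k' at position 7: consonant
  'd' at position 8: consonant
  'f' at position 9: consonant
Total vowels: 2

2


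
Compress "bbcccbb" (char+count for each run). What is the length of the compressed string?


Input: bbcccbb
Runs:
  'b' x 2 => "b2"
  'c' x 3 => "c3"
  'b' x 2 => "b2"
Compressed: "b2c3b2"
Compressed length: 6

6


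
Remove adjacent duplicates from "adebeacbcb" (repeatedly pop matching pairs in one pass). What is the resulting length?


Input: adebeacbcb
Stack-based adjacent duplicate removal:
  Read 'a': push. Stack: a
  Read 'd': push. Stack: ad
  Read 'e': push. Stack: ade
  Read 'b': push. Stack: adeb
  Read 'e': push. Stack: adebe
  Read 'a': push. Stack: adebea
  Read 'c': push. Stack: adebeac
  Read 'b': push. Stack: adebeacb
  Read 'c': push. Stack: adebeacbc
  Read 'b': push. Stack: adebeacbcb
Final stack: "adebeacbcb" (length 10)

10


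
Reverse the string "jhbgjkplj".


Input: jhbgjkplj
Reading characters right to left:
  Position 8: 'j'
  Position 7: 'l'
  Position 6: 'p'
  Position 5: 'k'
  Position 4: 'j'
  Position 3: 'g'
  Position 2: 'b'
  Position 1: 'h'
  Position 0: 'j'
Reversed: jlpkjgbhj

jlpkjgbhj


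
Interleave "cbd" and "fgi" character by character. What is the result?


Interleaving "cbd" and "fgi":
  Position 0: 'c' from first, 'f' from second => "cf"
  Position 1: 'b' from first, 'g' from second => "bg"
  Position 2: 'd' from first, 'i' from second => "di"
Result: cfbgdi

cfbgdi


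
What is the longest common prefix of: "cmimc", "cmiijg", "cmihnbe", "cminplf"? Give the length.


Words: cmimc, cmiijg, cmihnbe, cminplf
  Position 0: all 'c' => match
  Position 1: all 'm' => match
  Position 2: all 'i' => match
  Position 3: ('m', 'i', 'h', 'n') => mismatch, stop
LCP = "cmi" (length 3)

3


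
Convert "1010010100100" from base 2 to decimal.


Input: "1010010100100" in base 2
Positional expansion:
  Digit '1' (value 1) x 2^12 = 4096
  Digit '0' (value 0) x 2^11 = 0
  Digit '1' (value 1) x 2^10 = 1024
  Digit '0' (value 0) x 2^9 = 0
  Digit '0' (value 0) x 2^8 = 0
  Digit '1' (value 1) x 2^7 = 128
  Digit '0' (value 0) x 2^6 = 0
  Digit '1' (value 1) x 2^5 = 32
  Digit '0' (value 0) x 2^4 = 0
  Digit '0' (value 0) x 2^3 = 0
  Digit '1' (value 1) x 2^2 = 4
  Digit '0' (value 0) x 2^1 = 0
  Digit '0' (value 0) x 2^0 = 0
Sum = 5284

5284


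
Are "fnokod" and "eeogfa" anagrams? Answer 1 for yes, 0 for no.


Strings: "fnokod", "eeogfa"
Sorted first:  dfknoo
Sorted second: aeefgo
Differ at position 0: 'd' vs 'a' => not anagrams

0


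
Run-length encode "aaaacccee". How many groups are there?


Input: aaaacccee
Scanning for consecutive runs:
  Group 1: 'a' x 4 (positions 0-3)
  Group 2: 'c' x 3 (positions 4-6)
  Group 3: 'e' x 2 (positions 7-8)
Total groups: 3

3


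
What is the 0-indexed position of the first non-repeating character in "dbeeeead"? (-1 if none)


Input: dbeeeead
Character frequencies:
  'a': 1
  'b': 1
  'd': 2
  'e': 4
Scanning left to right for freq == 1:
  Position 0 ('d'): freq=2, skip
  Position 1 ('b'): unique! => answer = 1

1


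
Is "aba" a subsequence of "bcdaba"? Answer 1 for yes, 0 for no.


Check if "aba" is a subsequence of "bcdaba"
Greedy scan:
  Position 0 ('b'): no match needed
  Position 1 ('c'): no match needed
  Position 2 ('d'): no match needed
  Position 3 ('a'): matches sub[0] = 'a'
  Position 4 ('b'): matches sub[1] = 'b'
  Position 5 ('a'): matches sub[2] = 'a'
All 3 characters matched => is a subsequence

1


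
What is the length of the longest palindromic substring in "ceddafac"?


Input: "ceddafac"
Checking substrings for palindromes:
  [4:7] "afa" (len 3) => palindrome
  [2:4] "dd" (len 2) => palindrome
Longest palindromic substring: "afa" with length 3

3


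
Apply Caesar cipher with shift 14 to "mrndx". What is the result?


Caesar cipher: shift "mrndx" by 14
  'm' (pos 12) + 14 = pos 0 = 'a'
  'r' (pos 17) + 14 = pos 5 = 'f'
  'n' (pos 13) + 14 = pos 1 = 'b'
  'd' (pos 3) + 14 = pos 17 = 'r'
  'x' (pos 23) + 14 = pos 11 = 'l'
Result: afbrl

afbrl


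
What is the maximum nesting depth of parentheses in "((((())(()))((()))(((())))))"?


Input: "((((())(()))((()))(((())))))"
Tracking depth:
  Position 0 '(': depth becomes 1
  Position 1 '(': depth becomes 2
  Position 2 '(': depth becomes 3
  Position 3 '(': depth becomes 4
  Position 4 '(': depth becomes 5
  Position 5 ')': depth becomes 4
  Position 6 ')': depth becomes 3
  Position 7 '(': depth becomes 4
  Position 8 '(': depth becomes 5
  Position 9 ')': depth becomes 4
  Position 10 ')': depth becomes 3
  Position 11 ')': depth becomes 2
  Position 12 '(': depth becomes 3
  Position 13 '(': depth becomes 4
  Position 14 '(': depth becomes 5
  Position 15 ')': depth becomes 4
  Position 16 ')': depth becomes 3
  Position 17 ')': depth becomes 2
  Position 18 '(': depth becomes 3
  Position 19 '(': depth becomes 4
  Position 20 '(': depth becomes 5
  Position 21 '(': depth becomes 6
  Position 22 ')': depth becomes 5
  Position 23 ')': depth becomes 4
  Position 24 ')': depth becomes 3
  Position 25 ')': depth becomes 2
  Position 26 ')': depth becomes 1
  Position 27 ')': depth becomes 0
Maximum depth reached: 6

6


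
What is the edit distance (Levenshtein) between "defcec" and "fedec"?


Computing edit distance: "defcec" -> "fedec"
DP table:
           f    e    d    e    c
      0    1    2    3    4    5
  d   1    1    2    2    3    4
  e   2    2    1    2    2    3
  f   3    2    2    2    3    3
  c   4    3    3    3    3    3
  e   5    4    3    4    3    4
  c   6    5    4    4    4    3
Edit distance = dp[6][5] = 3

3


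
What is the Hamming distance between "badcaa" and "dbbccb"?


Comparing "badcaa" and "dbbccb" position by position:
  Position 0: 'b' vs 'd' => differ
  Position 1: 'a' vs 'b' => differ
  Position 2: 'd' vs 'b' => differ
  Position 3: 'c' vs 'c' => same
  Position 4: 'a' vs 'c' => differ
  Position 5: 'a' vs 'b' => differ
Total differences (Hamming distance): 5

5


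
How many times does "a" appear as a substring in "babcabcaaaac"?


Searching for "a" in "babcabcaaaac"
Scanning each position:
  Position 0: "b" => no
  Position 1: "a" => MATCH
  Position 2: "b" => no
  Position 3: "c" => no
  Position 4: "a" => MATCH
  Position 5: "b" => no
  Position 6: "c" => no
  Position 7: "a" => MATCH
  Position 8: "a" => MATCH
  Position 9: "a" => MATCH
  Position 10: "a" => MATCH
  Position 11: "c" => no
Total occurrences: 6

6


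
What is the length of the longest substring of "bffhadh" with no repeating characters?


Input: "bffhadh"
Sliding window (track last position of each char):
  Position 0 ('b'): window [0,0] length 1 -- new best
  Position 1 ('f'): window [0,1] length 2 -- new best
  Position 2 ('f'): repeat (last at 1), move window start to 2
  Position 2 ('f'): window [2,2] length 1
  Position 3 ('h'): window [2,3] length 2
  Position 4 ('a'): window [2,4] length 3 -- new best
  Position 5 ('d'): window [2,5] length 4 -- new best
  Position 6 ('h'): repeat (last at 3), move window start to 4
  Position 6 ('h'): window [4,6] length 3
Longest substring with no repeats: "fhad" with length 4

4


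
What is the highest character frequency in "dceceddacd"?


Input: dceceddacd
Character counts:
  'a': 1
  'c': 3
  'd': 4
  'e': 2
Maximum frequency: 4

4


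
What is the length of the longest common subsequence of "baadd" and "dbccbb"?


LCS of "baadd" and "dbccbb"
DP table:
           d    b    c    c    b    b
      0    0    0    0    0    0    0
  b   0    0    1    1    1    1    1
  a   0    0    1    1    1    1    1
  a   0    0    1    1    1    1    1
  d   0    1    1    1    1    1    1
  d   0    1    1    1    1    1    1
LCS length = dp[5][6] = 1

1


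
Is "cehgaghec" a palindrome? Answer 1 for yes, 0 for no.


Input: cehgaghec
Reversed: cehgaghec
  Compare pos 0 ('c') with pos 8 ('c'): match
  Compare pos 1 ('e') with pos 7 ('e'): match
  Compare pos 2 ('h') with pos 6 ('h'): match
  Compare pos 3 ('g') with pos 5 ('g'): match
Result: palindrome

1


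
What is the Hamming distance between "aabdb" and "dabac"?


Comparing "aabdb" and "dabac" position by position:
  Position 0: 'a' vs 'd' => differ
  Position 1: 'a' vs 'a' => same
  Position 2: 'b' vs 'b' => same
  Position 3: 'd' vs 'a' => differ
  Position 4: 'b' vs 'c' => differ
Total differences (Hamming distance): 3

3


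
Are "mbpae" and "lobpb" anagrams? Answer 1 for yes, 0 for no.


Strings: "mbpae", "lobpb"
Sorted first:  abemp
Sorted second: bblop
Differ at position 0: 'a' vs 'b' => not anagrams

0


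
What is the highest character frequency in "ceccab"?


Input: ceccab
Character counts:
  'a': 1
  'b': 1
  'c': 3
  'e': 1
Maximum frequency: 3

3


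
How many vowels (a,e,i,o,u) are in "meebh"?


Input: meebh
Checking each character:
  'm' at position 0: consonant
  'e' at position 1: vowel (running total: 1)
  'e' at position 2: vowel (running total: 2)
  'b' at position 3: consonant
  'h' at position 4: consonant
Total vowels: 2

2


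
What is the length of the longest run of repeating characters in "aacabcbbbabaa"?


Input: "aacabcbbbabaa"
Scanning for longest run:
  Position 1 ('a'): continues run of 'a', length=2
  Position 2 ('c'): new char, reset run to 1
  Position 3 ('a'): new char, reset run to 1
  Position 4 ('b'): new char, reset run to 1
  Position 5 ('c'): new char, reset run to 1
  Position 6 ('b'): new char, reset run to 1
  Position 7 ('b'): continues run of 'b', length=2
  Position 8 ('b'): continues run of 'b', length=3
  Position 9 ('a'): new char, reset run to 1
  Position 10 ('b'): new char, reset run to 1
  Position 11 ('a'): new char, reset run to 1
  Position 12 ('a'): continues run of 'a', length=2
Longest run: 'b' with length 3

3


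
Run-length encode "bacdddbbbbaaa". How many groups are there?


Input: bacdddbbbbaaa
Scanning for consecutive runs:
  Group 1: 'b' x 1 (positions 0-0)
  Group 2: 'a' x 1 (positions 1-1)
  Group 3: 'c' x 1 (positions 2-2)
  Group 4: 'd' x 3 (positions 3-5)
  Group 5: 'b' x 4 (positions 6-9)
  Group 6: 'a' x 3 (positions 10-12)
Total groups: 6

6


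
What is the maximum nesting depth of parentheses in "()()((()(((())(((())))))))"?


Input: "()()((()(((())(((())))))))"
Tracking depth:
  Position 0 '(': depth becomes 1
  Position 1 ')': depth becomes 0
  Position 2 '(': depth becomes 1
  Position 3 ')': depth becomes 0
  Position 4 '(': depth becomes 1
  Position 5 '(': depth becomes 2
  Position 6 '(': depth becomes 3
  Position 7 ')': depth becomes 2
  Position 8 '(': depth becomes 3
  Position 9 '(': depth becomes 4
  Position 10 '(': depth becomes 5
  Position 11 '(': depth becomes 6
  Position 12 ')': depth becomes 5
  Position 13 ')': depth becomes 4
  Position 14 '(': depth becomes 5
  Position 15 '(': depth becomes 6
  Position 16 '(': depth becomes 7
  Position 17 '(': depth becomes 8
  Position 18 ')': depth becomes 7
  Position 19 ')': depth becomes 6
  Position 20 ')': depth becomes 5
  Position 21 ')': depth becomes 4
  Position 22 ')': depth becomes 3
  Position 23 ')': depth becomes 2
  Position 24 ')': depth becomes 1
  Position 25 ')': depth becomes 0
Maximum depth reached: 8

8


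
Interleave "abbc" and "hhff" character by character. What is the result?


Interleaving "abbc" and "hhff":
  Position 0: 'a' from first, 'h' from second => "ah"
  Position 1: 'b' from first, 'h' from second => "bh"
  Position 2: 'b' from first, 'f' from second => "bf"
  Position 3: 'c' from first, 'f' from second => "cf"
Result: ahbhbfcf

ahbhbfcf


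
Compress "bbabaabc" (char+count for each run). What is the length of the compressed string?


Input: bbabaabc
Runs:
  'b' x 2 => "b2"
  'a' x 1 => "a1"
  'b' x 1 => "b1"
  'a' x 2 => "a2"
  'b' x 1 => "b1"
  'c' x 1 => "c1"
Compressed: "b2a1b1a2b1c1"
Compressed length: 12

12


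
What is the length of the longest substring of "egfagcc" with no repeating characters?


Input: "egfagcc"
Sliding window (track last position of each char):
  Position 0 ('e'): window [0,0] length 1 -- new best
  Position 1 ('g'): window [0,1] length 2 -- new best
  Position 2 ('f'): window [0,2] length 3 -- new best
  Position 3 ('a'): window [0,3] length 4 -- new best
  Position 4 ('g'): repeat (last at 1), move window start to 2
  Position 4 ('g'): window [2,4] length 3
  Position 5 ('c'): window [2,5] length 4
  Position 6 ('c'): repeat (last at 5), move window start to 6
  Position 6 ('c'): window [6,6] length 1
Longest substring with no repeats: "egfa" with length 4

4


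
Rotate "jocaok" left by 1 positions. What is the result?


Input: "jocaok", rotate left by 1
First 1 characters: "j"
Remaining characters: "ocaok"
Concatenate remaining + first: "ocaok" + "j" = "ocaokj"

ocaokj


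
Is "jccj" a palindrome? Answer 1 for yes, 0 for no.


Input: jccj
Reversed: jccj
  Compare pos 0 ('j') with pos 3 ('j'): match
  Compare pos 1 ('c') with pos 2 ('c'): match
Result: palindrome

1


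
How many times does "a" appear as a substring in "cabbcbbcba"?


Searching for "a" in "cabbcbbcba"
Scanning each position:
  Position 0: "c" => no
  Position 1: "a" => MATCH
  Position 2: "b" => no
  Position 3: "b" => no
  Position 4: "c" => no
  Position 5: "b" => no
  Position 6: "b" => no
  Position 7: "c" => no
  Position 8: "b" => no
  Position 9: "a" => MATCH
Total occurrences: 2

2


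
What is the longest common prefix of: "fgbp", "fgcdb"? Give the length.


Words: fgbp, fgcdb
  Position 0: all 'f' => match
  Position 1: all 'g' => match
  Position 2: ('b', 'c') => mismatch, stop
LCP = "fg" (length 2)

2


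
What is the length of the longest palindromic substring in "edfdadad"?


Input: "edfdadad"
Checking substrings for palindromes:
  [3:8] "dadad" (len 5) => palindrome
  [1:4] "dfd" (len 3) => palindrome
  [3:6] "dad" (len 3) => palindrome
  [4:7] "ada" (len 3) => palindrome
  [5:8] "dad" (len 3) => palindrome
Longest palindromic substring: "dadad" with length 5

5


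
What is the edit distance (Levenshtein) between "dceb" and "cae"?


Computing edit distance: "dceb" -> "cae"
DP table:
           c    a    e
      0    1    2    3
  d   1    1    2    3
  c   2    1    2    3
  e   3    2    2    2
  b   4    3    3    3
Edit distance = dp[4][3] = 3

3


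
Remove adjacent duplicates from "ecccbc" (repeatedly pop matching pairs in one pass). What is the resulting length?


Input: ecccbc
Stack-based adjacent duplicate removal:
  Read 'e': push. Stack: e
  Read 'c': push. Stack: ec
  Read 'c': matches stack top 'c' => pop. Stack: e
  Read 'c': push. Stack: ec
  Read 'b': push. Stack: ecb
  Read 'c': push. Stack: ecbc
Final stack: "ecbc" (length 4)

4


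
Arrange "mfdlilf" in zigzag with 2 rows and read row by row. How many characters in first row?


Zigzag "mfdlilf" into 2 rows:
Placing characters:
  'm' => row 0
  'f' => row 1
  'd' => row 0
  'l' => row 1
  'i' => row 0
  'l' => row 1
  'f' => row 0
Rows:
  Row 0: "mdif"
  Row 1: "fll"
First row length: 4

4


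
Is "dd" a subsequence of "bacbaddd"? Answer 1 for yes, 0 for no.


Check if "dd" is a subsequence of "bacbaddd"
Greedy scan:
  Position 0 ('b'): no match needed
  Position 1 ('a'): no match needed
  Position 2 ('c'): no match needed
  Position 3 ('b'): no match needed
  Position 4 ('a'): no match needed
  Position 5 ('d'): matches sub[0] = 'd'
  Position 6 ('d'): matches sub[1] = 'd'
  Position 7 ('d'): no match needed
All 2 characters matched => is a subsequence

1


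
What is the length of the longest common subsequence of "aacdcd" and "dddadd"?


LCS of "aacdcd" and "dddadd"
DP table:
           d    d    d    a    d    d
      0    0    0    0    0    0    0
  a   0    0    0    0    1    1    1
  a   0    0    0    0    1    1    1
  c   0    0    0    0    1    1    1
  d   0    1    1    1    1    2    2
  c   0    1    1    1    1    2    2
  d   0    1    2    2    2    2    3
LCS length = dp[6][6] = 3

3


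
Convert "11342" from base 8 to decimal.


Input: "11342" in base 8
Positional expansion:
  Digit '1' (value 1) x 8^4 = 4096
  Digit '1' (value 1) x 8^3 = 512
  Digit '3' (value 3) x 8^2 = 192
  Digit '4' (value 4) x 8^1 = 32
  Digit '2' (value 2) x 8^0 = 2
Sum = 4834

4834


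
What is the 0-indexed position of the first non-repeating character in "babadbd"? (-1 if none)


Input: babadbd
Character frequencies:
  'a': 2
  'b': 3
  'd': 2
Scanning left to right for freq == 1:
  Position 0 ('b'): freq=3, skip
  Position 1 ('a'): freq=2, skip
  Position 2 ('b'): freq=3, skip
  Position 3 ('a'): freq=2, skip
  Position 4 ('d'): freq=2, skip
  Position 5 ('b'): freq=3, skip
  Position 6 ('d'): freq=2, skip
  No unique character found => answer = -1

-1


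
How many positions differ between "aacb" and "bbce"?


Comparing "aacb" and "bbce" position by position:
  Position 0: 'a' vs 'b' => DIFFER
  Position 1: 'a' vs 'b' => DIFFER
  Position 2: 'c' vs 'c' => same
  Position 3: 'b' vs 'e' => DIFFER
Positions that differ: 3

3


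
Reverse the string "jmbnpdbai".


Input: jmbnpdbai
Reading characters right to left:
  Position 8: 'i'
  Position 7: 'a'
  Position 6: 'b'
  Position 5: 'd'
  Position 4: 'p'
  Position 3: 'n'
  Position 2: 'b'
  Position 1: 'm'
  Position 0: 'j'
Reversed: iabdpnbmj

iabdpnbmj


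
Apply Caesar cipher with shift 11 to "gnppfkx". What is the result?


Caesar cipher: shift "gnppfkx" by 11
  'g' (pos 6) + 11 = pos 17 = 'r'
  'n' (pos 13) + 11 = pos 24 = 'y'
  'p' (pos 15) + 11 = pos 0 = 'a'
  'p' (pos 15) + 11 = pos 0 = 'a'
  'f' (pos 5) + 11 = pos 16 = 'q'
  'k' (pos 10) + 11 = pos 21 = 'v'
  'x' (pos 23) + 11 = pos 8 = 'i'
Result: ryaaqvi

ryaaqvi


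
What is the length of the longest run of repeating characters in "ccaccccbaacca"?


Input: "ccaccccbaacca"
Scanning for longest run:
  Position 1 ('c'): continues run of 'c', length=2
  Position 2 ('a'): new char, reset run to 1
  Position 3 ('c'): new char, reset run to 1
  Position 4 ('c'): continues run of 'c', length=2
  Position 5 ('c'): continues run of 'c', length=3
  Position 6 ('c'): continues run of 'c', length=4
  Position 7 ('b'): new char, reset run to 1
  Position 8 ('a'): new char, reset run to 1
  Position 9 ('a'): continues run of 'a', length=2
  Position 10 ('c'): new char, reset run to 1
  Position 11 ('c'): continues run of 'c', length=2
  Position 12 ('a'): new char, reset run to 1
Longest run: 'c' with length 4

4


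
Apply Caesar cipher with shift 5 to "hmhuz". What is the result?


Caesar cipher: shift "hmhuz" by 5
  'h' (pos 7) + 5 = pos 12 = 'm'
  'm' (pos 12) + 5 = pos 17 = 'r'
  'h' (pos 7) + 5 = pos 12 = 'm'
  'u' (pos 20) + 5 = pos 25 = 'z'
  'z' (pos 25) + 5 = pos 4 = 'e'
Result: mrmze

mrmze


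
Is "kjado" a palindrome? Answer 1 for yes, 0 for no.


Input: kjado
Reversed: odajk
  Compare pos 0 ('k') with pos 4 ('o'): MISMATCH
  Compare pos 1 ('j') with pos 3 ('d'): MISMATCH
Result: not a palindrome

0


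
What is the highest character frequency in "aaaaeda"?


Input: aaaaeda
Character counts:
  'a': 5
  'd': 1
  'e': 1
Maximum frequency: 5

5


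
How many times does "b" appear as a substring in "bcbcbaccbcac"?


Searching for "b" in "bcbcbaccbcac"
Scanning each position:
  Position 0: "b" => MATCH
  Position 1: "c" => no
  Position 2: "b" => MATCH
  Position 3: "c" => no
  Position 4: "b" => MATCH
  Position 5: "a" => no
  Position 6: "c" => no
  Position 7: "c" => no
  Position 8: "b" => MATCH
  Position 9: "c" => no
  Position 10: "a" => no
  Position 11: "c" => no
Total occurrences: 4

4


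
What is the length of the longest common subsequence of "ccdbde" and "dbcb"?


LCS of "ccdbde" and "dbcb"
DP table:
           d    b    c    b
      0    0    0    0    0
  c   0    0    0    1    1
  c   0    0    0    1    1
  d   0    1    1    1    1
  b   0    1    2    2    2
  d   0    1    2    2    2
  e   0    1    2    2    2
LCS length = dp[6][4] = 2

2


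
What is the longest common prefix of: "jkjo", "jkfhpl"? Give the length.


Words: jkjo, jkfhpl
  Position 0: all 'j' => match
  Position 1: all 'k' => match
  Position 2: ('j', 'f') => mismatch, stop
LCP = "jk" (length 2)

2


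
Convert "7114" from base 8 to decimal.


Input: "7114" in base 8
Positional expansion:
  Digit '7' (value 7) x 8^3 = 3584
  Digit '1' (value 1) x 8^2 = 64
  Digit '1' (value 1) x 8^1 = 8
  Digit '4' (value 4) x 8^0 = 4
Sum = 3660

3660


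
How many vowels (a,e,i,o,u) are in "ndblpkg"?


Input: ndblpkg
Checking each character:
  'n' at position 0: consonant
  'd' at position 1: consonant
  'b' at position 2: consonant
  'l' at position 3: consonant
  'p' at position 4: consonant
  'k' at position 5: consonant
  'g' at position 6: consonant
Total vowels: 0

0


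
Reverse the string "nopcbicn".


Input: nopcbicn
Reading characters right to left:
  Position 7: 'n'
  Position 6: 'c'
  Position 5: 'i'
  Position 4: 'b'
  Position 3: 'c'
  Position 2: 'p'
  Position 1: 'o'
  Position 0: 'n'
Reversed: ncibcpon

ncibcpon


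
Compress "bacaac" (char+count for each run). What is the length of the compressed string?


Input: bacaac
Runs:
  'b' x 1 => "b1"
  'a' x 1 => "a1"
  'c' x 1 => "c1"
  'a' x 2 => "a2"
  'c' x 1 => "c1"
Compressed: "b1a1c1a2c1"
Compressed length: 10

10


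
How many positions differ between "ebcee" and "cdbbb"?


Comparing "ebcee" and "cdbbb" position by position:
  Position 0: 'e' vs 'c' => DIFFER
  Position 1: 'b' vs 'd' => DIFFER
  Position 2: 'c' vs 'b' => DIFFER
  Position 3: 'e' vs 'b' => DIFFER
  Position 4: 'e' vs 'b' => DIFFER
Positions that differ: 5

5


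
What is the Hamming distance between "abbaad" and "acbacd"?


Comparing "abbaad" and "acbacd" position by position:
  Position 0: 'a' vs 'a' => same
  Position 1: 'b' vs 'c' => differ
  Position 2: 'b' vs 'b' => same
  Position 3: 'a' vs 'a' => same
  Position 4: 'a' vs 'c' => differ
  Position 5: 'd' vs 'd' => same
Total differences (Hamming distance): 2

2


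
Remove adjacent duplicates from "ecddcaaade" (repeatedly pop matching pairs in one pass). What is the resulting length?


Input: ecddcaaade
Stack-based adjacent duplicate removal:
  Read 'e': push. Stack: e
  Read 'c': push. Stack: ec
  Read 'd': push. Stack: ecd
  Read 'd': matches stack top 'd' => pop. Stack: ec
  Read 'c': matches stack top 'c' => pop. Stack: e
  Read 'a': push. Stack: ea
  Read 'a': matches stack top 'a' => pop. Stack: e
  Read 'a': push. Stack: ea
  Read 'd': push. Stack: ead
  Read 'e': push. Stack: eade
Final stack: "eade" (length 4)

4


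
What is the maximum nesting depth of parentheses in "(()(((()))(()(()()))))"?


Input: "(()(((()))(()(()()))))"
Tracking depth:
  Position 0 '(': depth becomes 1
  Position 1 '(': depth becomes 2
  Position 2 ')': depth becomes 1
  Position 3 '(': depth becomes 2
  Position 4 '(': depth becomes 3
  Position 5 '(': depth becomes 4
  Position 6 '(': depth becomes 5
  Position 7 ')': depth becomes 4
  Position 8 ')': depth becomes 3
  Position 9 ')': depth becomes 2
  Position 10 '(': depth becomes 3
  Position 11 '(': depth becomes 4
  Position 12 ')': depth becomes 3
  Position 13 '(': depth becomes 4
  Position 14 '(': depth becomes 5
  Position 15 ')': depth becomes 4
  Position 16 '(': depth becomes 5
  Position 17 ')': depth becomes 4
  Position 18 ')': depth becomes 3
  Position 19 ')': depth becomes 2
  Position 20 ')': depth becomes 1
  Position 21 ')': depth becomes 0
Maximum depth reached: 5

5


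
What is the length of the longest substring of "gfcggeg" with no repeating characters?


Input: "gfcggeg"
Sliding window (track last position of each char):
  Position 0 ('g'): window [0,0] length 1 -- new best
  Position 1 ('f'): window [0,1] length 2 -- new best
  Position 2 ('c'): window [0,2] length 3 -- new best
  Position 3 ('g'): repeat (last at 0), move window start to 1
  Position 3 ('g'): window [1,3] length 3
  Position 4 ('g'): repeat (last at 3), move window start to 4
  Position 4 ('g'): window [4,4] length 1
  Position 5 ('e'): window [4,5] length 2
  Position 6 ('g'): repeat (last at 4), move window start to 5
  Position 6 ('g'): window [5,6] length 2
Longest substring with no repeats: "gfc" with length 3

3


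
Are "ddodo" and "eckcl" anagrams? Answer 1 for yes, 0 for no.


Strings: "ddodo", "eckcl"
Sorted first:  dddoo
Sorted second: ccekl
Differ at position 0: 'd' vs 'c' => not anagrams

0


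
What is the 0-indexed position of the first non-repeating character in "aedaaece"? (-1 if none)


Input: aedaaece
Character frequencies:
  'a': 3
  'c': 1
  'd': 1
  'e': 3
Scanning left to right for freq == 1:
  Position 0 ('a'): freq=3, skip
  Position 1 ('e'): freq=3, skip
  Position 2 ('d'): unique! => answer = 2

2


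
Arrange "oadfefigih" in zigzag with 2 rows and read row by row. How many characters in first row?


Zigzag "oadfefigih" into 2 rows:
Placing characters:
  'o' => row 0
  'a' => row 1
  'd' => row 0
  'f' => row 1
  'e' => row 0
  'f' => row 1
  'i' => row 0
  'g' => row 1
  'i' => row 0
  'h' => row 1
Rows:
  Row 0: "odeii"
  Row 1: "affgh"
First row length: 5

5


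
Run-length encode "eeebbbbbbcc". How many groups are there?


Input: eeebbbbbbcc
Scanning for consecutive runs:
  Group 1: 'e' x 3 (positions 0-2)
  Group 2: 'b' x 6 (positions 3-8)
  Group 3: 'c' x 2 (positions 9-10)
Total groups: 3

3


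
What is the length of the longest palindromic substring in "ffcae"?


Input: "ffcae"
Checking substrings for palindromes:
  [0:2] "ff" (len 2) => palindrome
Longest palindromic substring: "ff" with length 2

2


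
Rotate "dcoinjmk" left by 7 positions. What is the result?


Input: "dcoinjmk", rotate left by 7
First 7 characters: "dcoinjm"
Remaining characters: "k"
Concatenate remaining + first: "k" + "dcoinjm" = "kdcoinjm"

kdcoinjm


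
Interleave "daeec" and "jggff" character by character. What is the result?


Interleaving "daeec" and "jggff":
  Position 0: 'd' from first, 'j' from second => "dj"
  Position 1: 'a' from first, 'g' from second => "ag"
  Position 2: 'e' from first, 'g' from second => "eg"
  Position 3: 'e' from first, 'f' from second => "ef"
  Position 4: 'c' from first, 'f' from second => "cf"
Result: djagegefcf

djagegefcf


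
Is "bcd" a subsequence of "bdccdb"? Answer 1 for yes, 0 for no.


Check if "bcd" is a subsequence of "bdccdb"
Greedy scan:
  Position 0 ('b'): matches sub[0] = 'b'
  Position 1 ('d'): no match needed
  Position 2 ('c'): matches sub[1] = 'c'
  Position 3 ('c'): no match needed
  Position 4 ('d'): matches sub[2] = 'd'
  Position 5 ('b'): no match needed
All 3 characters matched => is a subsequence

1


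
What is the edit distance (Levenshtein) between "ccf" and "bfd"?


Computing edit distance: "ccf" -> "bfd"
DP table:
           b    f    d
      0    1    2    3
  c   1    1    2    3
  c   2    2    2    3
  f   3    3    2    3
Edit distance = dp[3][3] = 3

3


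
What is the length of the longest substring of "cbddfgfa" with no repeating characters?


Input: "cbddfgfa"
Sliding window (track last position of each char):
  Position 0 ('c'): window [0,0] length 1 -- new best
  Position 1 ('b'): window [0,1] length 2 -- new best
  Position 2 ('d'): window [0,2] length 3 -- new best
  Position 3 ('d'): repeat (last at 2), move window start to 3
  Position 3 ('d'): window [3,3] length 1
  Position 4 ('f'): window [3,4] length 2
  Position 5 ('g'): window [3,5] length 3
  Position 6 ('f'): repeat (last at 4), move window start to 5
  Position 6 ('f'): window [5,6] length 2
  Position 7 ('a'): window [5,7] length 3
Longest substring with no repeats: "cbd" with length 3

3


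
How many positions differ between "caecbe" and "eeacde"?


Comparing "caecbe" and "eeacde" position by position:
  Position 0: 'c' vs 'e' => DIFFER
  Position 1: 'a' vs 'e' => DIFFER
  Position 2: 'e' vs 'a' => DIFFER
  Position 3: 'c' vs 'c' => same
  Position 4: 'b' vs 'd' => DIFFER
  Position 5: 'e' vs 'e' => same
Positions that differ: 4

4


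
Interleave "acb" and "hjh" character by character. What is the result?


Interleaving "acb" and "hjh":
  Position 0: 'a' from first, 'h' from second => "ah"
  Position 1: 'c' from first, 'j' from second => "cj"
  Position 2: 'b' from first, 'h' from second => "bh"
Result: ahcjbh

ahcjbh


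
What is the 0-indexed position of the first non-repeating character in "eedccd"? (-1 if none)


Input: eedccd
Character frequencies:
  'c': 2
  'd': 2
  'e': 2
Scanning left to right for freq == 1:
  Position 0 ('e'): freq=2, skip
  Position 1 ('e'): freq=2, skip
  Position 2 ('d'): freq=2, skip
  Position 3 ('c'): freq=2, skip
  Position 4 ('c'): freq=2, skip
  Position 5 ('d'): freq=2, skip
  No unique character found => answer = -1

-1


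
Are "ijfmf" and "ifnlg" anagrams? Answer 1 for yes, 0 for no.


Strings: "ijfmf", "ifnlg"
Sorted first:  ffijm
Sorted second: fgiln
Differ at position 1: 'f' vs 'g' => not anagrams

0


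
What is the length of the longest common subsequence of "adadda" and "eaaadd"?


LCS of "adadda" and "eaaadd"
DP table:
           e    a    a    a    d    d
      0    0    0    0    0    0    0
  a   0    0    1    1    1    1    1
  d   0    0    1    1    1    2    2
  a   0    0    1    2    2    2    2
  d   0    0    1    2    2    3    3
  d   0    0    1    2    2    3    4
  a   0    0    1    2    3    3    4
LCS length = dp[6][6] = 4

4


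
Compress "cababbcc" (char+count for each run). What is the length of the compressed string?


Input: cababbcc
Runs:
  'c' x 1 => "c1"
  'a' x 1 => "a1"
  'b' x 1 => "b1"
  'a' x 1 => "a1"
  'b' x 2 => "b2"
  'c' x 2 => "c2"
Compressed: "c1a1b1a1b2c2"
Compressed length: 12

12


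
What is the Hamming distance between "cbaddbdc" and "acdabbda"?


Comparing "cbaddbdc" and "acdabbda" position by position:
  Position 0: 'c' vs 'a' => differ
  Position 1: 'b' vs 'c' => differ
  Position 2: 'a' vs 'd' => differ
  Position 3: 'd' vs 'a' => differ
  Position 4: 'd' vs 'b' => differ
  Position 5: 'b' vs 'b' => same
  Position 6: 'd' vs 'd' => same
  Position 7: 'c' vs 'a' => differ
Total differences (Hamming distance): 6

6


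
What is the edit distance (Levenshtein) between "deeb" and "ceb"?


Computing edit distance: "deeb" -> "ceb"
DP table:
           c    e    b
      0    1    2    3
  d   1    1    2    3
  e   2    2    1    2
  e   3    3    2    2
  b   4    4    3    2
Edit distance = dp[4][3] = 2

2


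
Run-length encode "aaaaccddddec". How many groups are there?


Input: aaaaccddddec
Scanning for consecutive runs:
  Group 1: 'a' x 4 (positions 0-3)
  Group 2: 'c' x 2 (positions 4-5)
  Group 3: 'd' x 4 (positions 6-9)
  Group 4: 'e' x 1 (positions 10-10)
  Group 5: 'c' x 1 (positions 11-11)
Total groups: 5

5


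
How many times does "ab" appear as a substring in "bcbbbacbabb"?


Searching for "ab" in "bcbbbacbabb"
Scanning each position:
  Position 0: "bc" => no
  Position 1: "cb" => no
  Position 2: "bb" => no
  Position 3: "bb" => no
  Position 4: "ba" => no
  Position 5: "ac" => no
  Position 6: "cb" => no
  Position 7: "ba" => no
  Position 8: "ab" => MATCH
  Position 9: "bb" => no
Total occurrences: 1

1


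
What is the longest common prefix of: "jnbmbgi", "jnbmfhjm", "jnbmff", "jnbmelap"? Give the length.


Words: jnbmbgi, jnbmfhjm, jnbmff, jnbmelap
  Position 0: all 'j' => match
  Position 1: all 'n' => match
  Position 2: all 'b' => match
  Position 3: all 'm' => match
  Position 4: ('b', 'f', 'f', 'e') => mismatch, stop
LCP = "jnbm" (length 4)

4


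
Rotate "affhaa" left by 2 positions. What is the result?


Input: "affhaa", rotate left by 2
First 2 characters: "af"
Remaining characters: "fhaa"
Concatenate remaining + first: "fhaa" + "af" = "fhaaaf"

fhaaaf


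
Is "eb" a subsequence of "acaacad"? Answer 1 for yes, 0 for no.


Check if "eb" is a subsequence of "acaacad"
Greedy scan:
  Position 0 ('a'): no match needed
  Position 1 ('c'): no match needed
  Position 2 ('a'): no match needed
  Position 3 ('a'): no match needed
  Position 4 ('c'): no match needed
  Position 5 ('a'): no match needed
  Position 6 ('d'): no match needed
Only matched 0/2 characters => not a subsequence

0


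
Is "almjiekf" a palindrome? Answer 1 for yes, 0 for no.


Input: almjiekf
Reversed: fkeijmla
  Compare pos 0 ('a') with pos 7 ('f'): MISMATCH
  Compare pos 1 ('l') with pos 6 ('k'): MISMATCH
  Compare pos 2 ('m') with pos 5 ('e'): MISMATCH
  Compare pos 3 ('j') with pos 4 ('i'): MISMATCH
Result: not a palindrome

0


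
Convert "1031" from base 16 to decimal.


Input: "1031" in base 16
Positional expansion:
  Digit '1' (value 1) x 16^3 = 4096
  Digit '0' (value 0) x 16^2 = 0
  Digit '3' (value 3) x 16^1 = 48
  Digit '1' (value 1) x 16^0 = 1
Sum = 4145

4145


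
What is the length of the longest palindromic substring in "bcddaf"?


Input: "bcddaf"
Checking substrings for palindromes:
  [2:4] "dd" (len 2) => palindrome
Longest palindromic substring: "dd" with length 2

2


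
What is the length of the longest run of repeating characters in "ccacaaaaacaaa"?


Input: "ccacaaaaacaaa"
Scanning for longest run:
  Position 1 ('c'): continues run of 'c', length=2
  Position 2 ('a'): new char, reset run to 1
  Position 3 ('c'): new char, reset run to 1
  Position 4 ('a'): new char, reset run to 1
  Position 5 ('a'): continues run of 'a', length=2
  Position 6 ('a'): continues run of 'a', length=3
  Position 7 ('a'): continues run of 'a', length=4
  Position 8 ('a'): continues run of 'a', length=5
  Position 9 ('c'): new char, reset run to 1
  Position 10 ('a'): new char, reset run to 1
  Position 11 ('a'): continues run of 'a', length=2
  Position 12 ('a'): continues run of 'a', length=3
Longest run: 'a' with length 5

5


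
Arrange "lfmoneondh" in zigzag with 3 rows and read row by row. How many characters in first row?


Zigzag "lfmoneondh" into 3 rows:
Placing characters:
  'l' => row 0
  'f' => row 1
  'm' => row 2
  'o' => row 1
  'n' => row 0
  'e' => row 1
  'o' => row 2
  'n' => row 1
  'd' => row 0
  'h' => row 1
Rows:
  Row 0: "lnd"
  Row 1: "foenh"
  Row 2: "mo"
First row length: 3

3


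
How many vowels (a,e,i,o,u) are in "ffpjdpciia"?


Input: ffpjdpciia
Checking each character:
  'f' at position 0: consonant
  'f' at position 1: consonant
  'p' at position 2: consonant
  'j' at position 3: consonant
  'd' at position 4: consonant
  'p' at position 5: consonant
  'c' at position 6: consonant
  'i' at position 7: vowel (running total: 1)
  'i' at position 8: vowel (running total: 2)
  'a' at position 9: vowel (running total: 3)
Total vowels: 3

3


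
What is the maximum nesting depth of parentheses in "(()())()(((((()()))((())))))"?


Input: "(()())()(((((()()))((())))))"
Tracking depth:
  Position 0 '(': depth becomes 1
  Position 1 '(': depth becomes 2
  Position 2 ')': depth becomes 1
  Position 3 '(': depth becomes 2
  Position 4 ')': depth becomes 1
  Position 5 ')': depth becomes 0
  Position 6 '(': depth becomes 1
  Position 7 ')': depth becomes 0
  Position 8 '(': depth becomes 1
  Position 9 '(': depth becomes 2
  Position 10 '(': depth becomes 3
  Position 11 '(': depth becomes 4
  Position 12 '(': depth becomes 5
  Position 13 '(': depth becomes 6
  Position 14 ')': depth becomes 5
  Position 15 '(': depth becomes 6
  Position 16 ')': depth becomes 5
  Position 17 ')': depth becomes 4
  Position 18 ')': depth becomes 3
  Position 19 '(': depth becomes 4
  Position 20 '(': depth becomes 5
  Position 21 '(': depth becomes 6
  Position 22 ')': depth becomes 5
  Position 23 ')': depth becomes 4
  Position 24 ')': depth becomes 3
  Position 25 ')': depth becomes 2
  Position 26 ')': depth becomes 1
  Position 27 ')': depth becomes 0
Maximum depth reached: 6

6


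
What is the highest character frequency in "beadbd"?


Input: beadbd
Character counts:
  'a': 1
  'b': 2
  'd': 2
  'e': 1
Maximum frequency: 2

2


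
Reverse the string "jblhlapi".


Input: jblhlapi
Reading characters right to left:
  Position 7: 'i'
  Position 6: 'p'
  Position 5: 'a'
  Position 4: 'l'
  Position 3: 'h'
  Position 2: 'l'
  Position 1: 'b'
  Position 0: 'j'
Reversed: ipalhlbj

ipalhlbj


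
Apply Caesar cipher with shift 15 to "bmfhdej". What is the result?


Caesar cipher: shift "bmfhdej" by 15
  'b' (pos 1) + 15 = pos 16 = 'q'
  'm' (pos 12) + 15 = pos 1 = 'b'
  'f' (pos 5) + 15 = pos 20 = 'u'
  'h' (pos 7) + 15 = pos 22 = 'w'
  'd' (pos 3) + 15 = pos 18 = 's'
  'e' (pos 4) + 15 = pos 19 = 't'
  'j' (pos 9) + 15 = pos 24 = 'y'
Result: qbuwsty

qbuwsty


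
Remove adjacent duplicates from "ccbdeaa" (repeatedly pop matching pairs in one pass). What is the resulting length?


Input: ccbdeaa
Stack-based adjacent duplicate removal:
  Read 'c': push. Stack: c
  Read 'c': matches stack top 'c' => pop. Stack: (empty)
  Read 'b': push. Stack: b
  Read 'd': push. Stack: bd
  Read 'e': push. Stack: bde
  Read 'a': push. Stack: bdea
  Read 'a': matches stack top 'a' => pop. Stack: bde
Final stack: "bde" (length 3)

3
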